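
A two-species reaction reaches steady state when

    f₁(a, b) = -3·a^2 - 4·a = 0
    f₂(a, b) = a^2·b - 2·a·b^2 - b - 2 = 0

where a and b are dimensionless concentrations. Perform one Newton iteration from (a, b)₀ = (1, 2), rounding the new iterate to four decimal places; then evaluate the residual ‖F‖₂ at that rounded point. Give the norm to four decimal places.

4.0064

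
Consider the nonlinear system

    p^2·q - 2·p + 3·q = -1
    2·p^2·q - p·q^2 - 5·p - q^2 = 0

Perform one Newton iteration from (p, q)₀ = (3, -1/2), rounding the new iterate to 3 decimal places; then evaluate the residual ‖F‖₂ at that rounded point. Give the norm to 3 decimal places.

At (3, -1/2): F = (-11.000, -25.000).
Jacobian J = [[2·p·q - 2, p^2 + 3], [4·p·q - q^2 - 5, 2·p^2 - 2·p·q - 2·q]].
At the point, J = [[-5.000, 12.000], [-11.250, 22.000]] (det J = 25.000).
Solving J·Δ = −F gives Δ = (-2.320, -0.050).
Then the next iterate is (p, q)₁ = (0.680, -0.550).
Re-evaluating at (0.680, -0.550): F = (-2.26432, -4.41684), so ‖F‖₂ = 4.963.

4.963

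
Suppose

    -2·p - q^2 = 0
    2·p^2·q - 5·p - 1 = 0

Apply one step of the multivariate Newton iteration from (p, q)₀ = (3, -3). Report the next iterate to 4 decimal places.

At (3, -3): F = (-15.0000, -70.0000).
Jacobian J = [[-2, -2·q], [4·p·q - 5, 2·p^2]].
At the point, J = [[-2.0000, 6.0000], [-41.0000, 18.0000]] (det J = 210.0000).
Solving J·Δ = −F gives Δ = (-0.7143, 2.2619).
Then the next iterate is (p, q)₁ = (2.2857, -0.7381).

(2.2857, -0.7381)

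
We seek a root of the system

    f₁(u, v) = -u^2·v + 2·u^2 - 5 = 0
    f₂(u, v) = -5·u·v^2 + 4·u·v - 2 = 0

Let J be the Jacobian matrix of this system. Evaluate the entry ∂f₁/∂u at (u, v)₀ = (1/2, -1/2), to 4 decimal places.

∂f₁/∂u = -2·u·v + 4·u.
At (1/2, -1/2) this is 2.5000.

2.5000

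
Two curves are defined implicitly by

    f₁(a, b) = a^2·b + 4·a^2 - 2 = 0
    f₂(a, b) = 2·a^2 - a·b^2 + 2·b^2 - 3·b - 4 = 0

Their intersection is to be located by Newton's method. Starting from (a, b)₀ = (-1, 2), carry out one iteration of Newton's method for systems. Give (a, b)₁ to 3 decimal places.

At (-1, 2): F = (4.000, 4.000).
Jacobian J = [[2·a·b + 8·a, a^2], [4·a - b^2, -2·a·b + 4·b - 3]].
At the point, J = [[-12.000, 1.000], [-8.000, 9.000]] (det J = -100.000).
Solving J·Δ = −F gives Δ = (0.320, -0.160).
Then the next iterate is (a, b)₁ = (-0.680, 1.840).

(-0.680, 1.840)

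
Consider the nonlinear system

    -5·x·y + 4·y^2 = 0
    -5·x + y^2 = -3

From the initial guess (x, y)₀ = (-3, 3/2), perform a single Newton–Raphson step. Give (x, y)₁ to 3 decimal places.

(1.020, 1.450)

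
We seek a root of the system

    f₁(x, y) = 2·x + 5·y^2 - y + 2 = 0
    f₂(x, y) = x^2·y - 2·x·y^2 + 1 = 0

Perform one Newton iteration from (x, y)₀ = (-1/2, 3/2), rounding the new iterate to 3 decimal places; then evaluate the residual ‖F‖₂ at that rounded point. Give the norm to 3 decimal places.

At (-1/2, 3/2): F = (10.750, 3.625).
Jacobian J = [[2, 10·y - 1], [2·x·y - 2·y^2, x^2 - 4·x·y]].
At the point, J = [[2.000, 14.000], [-6.000, 3.250]] (det J = 90.500).
Solving J·Δ = −F gives Δ = (0.175, -0.793).
Then the next iterate is (x, y)₁ = (-0.325, 0.707).
Re-evaluating at (-0.325, 0.707): F = (3.14224, 1.39958), so ‖F‖₂ = 3.440.

3.440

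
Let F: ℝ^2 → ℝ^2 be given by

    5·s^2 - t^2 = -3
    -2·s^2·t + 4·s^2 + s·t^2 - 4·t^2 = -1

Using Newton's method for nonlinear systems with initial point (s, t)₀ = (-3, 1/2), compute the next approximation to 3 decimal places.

At (-3, 1/2): F = (47.750, 26.250).
Jacobian J = [[10·s, -2·t], [-4·s·t + 8·s + t^2, -2·s^2 + 2·s·t - 8·t]].
At the point, J = [[-30.000, -1.000], [-17.750, -25.000]] (det J = 732.250).
Solving J·Δ = −F gives Δ = (1.594, -0.082).
Then the next iterate is (s, t)₁ = (-1.406, 0.418).

(-1.406, 0.418)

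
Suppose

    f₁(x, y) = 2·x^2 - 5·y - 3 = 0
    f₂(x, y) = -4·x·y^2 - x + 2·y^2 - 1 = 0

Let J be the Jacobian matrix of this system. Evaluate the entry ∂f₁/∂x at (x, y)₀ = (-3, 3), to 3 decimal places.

-12.000

∂f₁/∂x = 4·x.
At (-3, 3) this is -12.000.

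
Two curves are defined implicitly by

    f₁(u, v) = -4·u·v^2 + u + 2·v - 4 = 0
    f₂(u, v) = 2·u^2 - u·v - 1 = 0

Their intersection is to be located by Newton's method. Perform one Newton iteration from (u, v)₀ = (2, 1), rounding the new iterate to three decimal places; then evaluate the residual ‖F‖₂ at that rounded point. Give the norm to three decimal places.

At (2, 1): F = (-8.000, 5.000).
Jacobian J = [[-4·v^2 + 1, -8·u·v + 2], [4·u - v, -u]].
At the point, J = [[-3.000, -14.000], [7.000, -2.000]] (det J = 104.000).
Solving J·Δ = −F gives Δ = (-0.827, -0.394).
Then the next iterate is (u, v)₁ = (1.173, 0.606).
Re-evaluating at (1.173, 0.606): F = (-3.33807, 1.04102), so ‖F‖₂ = 3.497.

3.497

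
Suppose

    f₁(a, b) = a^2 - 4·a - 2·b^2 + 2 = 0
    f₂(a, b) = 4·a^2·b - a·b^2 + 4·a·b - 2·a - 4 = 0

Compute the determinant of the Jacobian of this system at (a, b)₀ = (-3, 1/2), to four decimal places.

J = [[2·a - 4, -4·b], [8·a·b - b^2 + 4·b - 2, 4·a^2 - 2·a·b + 4·a]].
At the point, J = [[-10.0000, -2.0000], [-12.2500, 27.0000]].
det J = -294.5000.

-294.5000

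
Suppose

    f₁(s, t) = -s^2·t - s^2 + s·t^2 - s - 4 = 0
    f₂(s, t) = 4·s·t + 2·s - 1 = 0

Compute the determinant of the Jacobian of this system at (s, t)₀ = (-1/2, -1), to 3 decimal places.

1.500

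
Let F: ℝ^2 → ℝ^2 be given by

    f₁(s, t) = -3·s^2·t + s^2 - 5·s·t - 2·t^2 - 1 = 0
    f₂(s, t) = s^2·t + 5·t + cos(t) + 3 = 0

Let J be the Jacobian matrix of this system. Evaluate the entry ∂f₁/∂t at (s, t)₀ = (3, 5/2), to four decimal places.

-52.0000

∂f₁/∂t = -3·s^2 - 5·s - 4·t.
At (3, 5/2) this is -52.0000.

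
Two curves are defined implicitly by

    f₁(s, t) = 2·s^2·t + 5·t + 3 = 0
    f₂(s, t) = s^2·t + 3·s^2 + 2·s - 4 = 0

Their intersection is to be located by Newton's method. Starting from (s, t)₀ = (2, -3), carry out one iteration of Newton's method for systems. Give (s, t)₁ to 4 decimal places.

At (2, -3): F = (-36.0000, 0.0000).
Jacobian J = [[4·s·t, 2·s^2 + 5], [2·s·t + 6·s + 2, s^2]].
At the point, J = [[-24.0000, 13.0000], [2.0000, 4.0000]] (det J = -122.0000).
Solving J·Δ = −F gives Δ = (-1.1803, 0.5902).
Then the next iterate is (s, t)₁ = (0.8197, -2.4098).

(0.8197, -2.4098)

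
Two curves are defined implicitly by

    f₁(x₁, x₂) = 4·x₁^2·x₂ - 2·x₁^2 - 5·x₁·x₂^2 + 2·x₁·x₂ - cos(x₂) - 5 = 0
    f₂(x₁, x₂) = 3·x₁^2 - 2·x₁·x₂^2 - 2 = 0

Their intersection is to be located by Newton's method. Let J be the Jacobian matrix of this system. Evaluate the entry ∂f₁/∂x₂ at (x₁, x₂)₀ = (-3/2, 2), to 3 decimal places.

∂f₁/∂x₂ = 4·x₁^2 - 10·x₁·x₂ + 2·x₁ + sin(x₂).
At (-3/2, 2) this is 36.909.

36.909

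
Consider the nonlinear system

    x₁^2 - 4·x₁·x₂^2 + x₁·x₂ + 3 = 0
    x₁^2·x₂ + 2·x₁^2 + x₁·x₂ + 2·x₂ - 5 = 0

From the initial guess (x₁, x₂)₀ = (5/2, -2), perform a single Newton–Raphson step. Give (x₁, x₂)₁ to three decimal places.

At (5/2, -2): F = (-35.750, -14.000).
Jacobian J = [[2·x₁ - 4·x₂^2 + x₂, -8·x₁·x₂ + x₁], [2·x₁·x₂ + 4·x₁ + x₂, x₁^2 + x₁ + 2]].
At the point, J = [[-13.000, 42.500], [-2.000, 10.750]] (det J = -54.750).
Solving J·Δ = −F gives Δ = (3.848, 2.018).
Then the next iterate is (x₁, x₂)₁ = (6.348, 0.018).

(6.348, 0.018)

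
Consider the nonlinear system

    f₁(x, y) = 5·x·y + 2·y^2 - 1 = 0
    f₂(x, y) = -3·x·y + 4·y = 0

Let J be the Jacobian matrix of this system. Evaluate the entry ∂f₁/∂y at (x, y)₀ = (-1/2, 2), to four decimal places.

∂f₁/∂y = 5·x + 4·y.
At (-1/2, 2) this is 5.5000.

5.5000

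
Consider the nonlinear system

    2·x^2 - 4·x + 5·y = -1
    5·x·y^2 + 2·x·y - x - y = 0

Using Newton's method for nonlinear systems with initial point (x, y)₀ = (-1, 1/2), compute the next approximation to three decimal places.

At (-1, 1/2): F = (9.500, -1.750).
Jacobian J = [[4·x - 4, 5], [5·y^2 + 2·y - 1, 10·x·y + 2·x - 1]].
At the point, J = [[-8.000, 5.000], [1.250, -8.000]] (det J = 57.750).
Solving J·Δ = −F gives Δ = (1.165, -0.037).
Then the next iterate is (x, y)₁ = (0.165, 0.463).

(0.165, 0.463)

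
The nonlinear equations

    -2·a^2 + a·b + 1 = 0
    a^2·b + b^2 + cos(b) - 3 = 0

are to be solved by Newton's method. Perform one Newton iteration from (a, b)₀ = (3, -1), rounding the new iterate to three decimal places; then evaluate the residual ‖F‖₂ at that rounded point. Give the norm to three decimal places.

5.893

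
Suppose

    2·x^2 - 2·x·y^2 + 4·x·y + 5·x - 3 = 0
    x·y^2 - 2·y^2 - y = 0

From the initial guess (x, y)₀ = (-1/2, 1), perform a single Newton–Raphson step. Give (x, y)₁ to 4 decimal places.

(0.7000, 0.6167)

At (-1/2, 1): F = (-6.0000, -3.5000).
Jacobian J = [[4·x - 2·y^2 + 4·y + 5, -4·x·y + 4·x], [y^2, 2·x·y - 4·y - 1]].
At the point, J = [[5.0000, 0.0000], [1.0000, -6.0000]] (det J = -30.0000).
Solving J·Δ = −F gives Δ = (1.2000, -0.3833).
Then the next iterate is (x, y)₁ = (0.7000, 0.6167).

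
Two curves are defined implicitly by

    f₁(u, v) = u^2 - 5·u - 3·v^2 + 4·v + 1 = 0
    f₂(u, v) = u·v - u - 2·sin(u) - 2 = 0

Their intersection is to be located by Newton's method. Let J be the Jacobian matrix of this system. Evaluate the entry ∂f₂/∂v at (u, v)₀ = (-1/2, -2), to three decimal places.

∂f₂/∂v = u.
At (-1/2, -2) this is -0.500.

-0.500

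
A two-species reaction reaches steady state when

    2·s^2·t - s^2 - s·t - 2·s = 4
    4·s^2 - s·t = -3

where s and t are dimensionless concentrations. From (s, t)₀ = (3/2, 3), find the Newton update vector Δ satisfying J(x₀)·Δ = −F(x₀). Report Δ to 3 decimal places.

(-0.527, 1.839)

At (3/2, 3): F = (-0.250, 7.500).
Jacobian J = [[4·s·t - 2·s - t - 2, 2·s^2 - s], [8·s - t, -s]].
At the point, J = [[10.000, 3.000], [9.000, -1.500]] (det J = -42.000).
Solving J·Δ = −F gives Δ = (-0.527, 1.839).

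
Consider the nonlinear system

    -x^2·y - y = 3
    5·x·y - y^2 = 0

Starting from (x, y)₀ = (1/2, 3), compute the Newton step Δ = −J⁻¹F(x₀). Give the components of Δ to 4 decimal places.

(-0.7436, -3.6154)

At (1/2, 3): F = (-6.7500, -1.5000).
Jacobian J = [[-2·x·y, -x^2 - 1], [5·y, 5·x - 2·y]].
At the point, J = [[-3.0000, -1.2500], [15.0000, -3.5000]] (det J = 29.2500).
Solving J·Δ = −F gives Δ = (-0.7436, -3.6154).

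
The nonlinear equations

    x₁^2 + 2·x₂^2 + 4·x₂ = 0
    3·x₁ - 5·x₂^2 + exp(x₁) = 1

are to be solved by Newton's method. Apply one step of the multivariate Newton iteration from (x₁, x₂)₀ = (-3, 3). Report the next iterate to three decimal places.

At (-3, 3): F = (39.000, -54.95021).
Jacobian J = [[2·x₁, 4·x₂ + 4], [exp(x₁) + 3, -10·x₂]].
At the point, J = [[-6.000, 16.000], [3.04979, -30.000]] (det J = 131.20341).
Solving J·Δ = −F gives Δ = (2.216, -1.606).
Then the next iterate is (x₁, x₂)₁ = (-0.784, 1.394).

(-0.784, 1.394)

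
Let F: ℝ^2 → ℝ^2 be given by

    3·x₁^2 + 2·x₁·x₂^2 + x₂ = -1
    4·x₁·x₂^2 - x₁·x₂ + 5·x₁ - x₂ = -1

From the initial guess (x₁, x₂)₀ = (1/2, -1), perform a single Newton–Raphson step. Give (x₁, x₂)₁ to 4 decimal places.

At (1/2, -1): F = (1.7500, 7.0000).
Jacobian J = [[6·x₁ + 2·x₂^2, 4·x₁·x₂ + 1], [4·x₂^2 - x₂ + 5, 8·x₁·x₂ - x₁ - 1]].
At the point, J = [[5.0000, -1.0000], [10.0000, -5.5000]] (det J = -17.5000).
Solving J·Δ = −F gives Δ = (-0.1500, 1.0000).
Then the next iterate is (x₁, x₂)₁ = (0.3500, 0.0000).

(0.3500, 0.0000)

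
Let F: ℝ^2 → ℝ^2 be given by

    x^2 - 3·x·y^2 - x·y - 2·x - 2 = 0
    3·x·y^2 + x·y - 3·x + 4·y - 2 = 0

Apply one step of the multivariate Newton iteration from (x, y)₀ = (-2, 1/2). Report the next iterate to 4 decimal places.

(-0.5581, 0.7442)

At (-2, 1/2): F = (8.5000, 3.5000).
Jacobian J = [[2·x - 3·y^2 - y - 2, -6·x·y - x], [3·y^2 + y - 3, 6·x·y + x + 4]].
At the point, J = [[-7.2500, 8.0000], [-1.7500, -4.0000]] (det J = 43.0000).
Solving J·Δ = −F gives Δ = (1.4419, 0.2442).
Then the next iterate is (x, y)₁ = (-0.5581, 0.7442).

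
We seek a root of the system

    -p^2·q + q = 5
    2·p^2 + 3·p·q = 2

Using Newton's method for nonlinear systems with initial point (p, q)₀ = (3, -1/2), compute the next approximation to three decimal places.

At (3, -1/2): F = (-1.000, 11.500).
Jacobian J = [[-2·p·q, -p^2 + 1], [4·p + 3·q, 3·p]].
At the point, J = [[3.000, -8.000], [10.500, 9.000]] (det J = 111.000).
Solving J·Δ = −F gives Δ = (-0.748, -0.405).
Then the next iterate is (p, q)₁ = (2.252, -0.905).

(2.252, -0.905)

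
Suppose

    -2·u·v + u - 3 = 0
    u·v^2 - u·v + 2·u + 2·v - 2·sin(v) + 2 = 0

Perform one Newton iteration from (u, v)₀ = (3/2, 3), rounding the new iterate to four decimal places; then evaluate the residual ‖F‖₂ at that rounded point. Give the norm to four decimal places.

At (3/2, 3): F = (-10.5000, 19.717760).
Jacobian J = [[-2·v + 1, -2·u], [v^2 - v + 2, 2·u·v - u - 2·cos(v) + 2]].
At the point, J = [[-5.0000, -3.0000], [8.0000, 11.479985]] (det J = -33.399925).
Solving J·Δ = −F gives Δ = (-1.8379, -0.4368).
Then the next iterate is (u, v)₁ = (-0.3379, 2.5632).
Re-evaluating at (-0.3379, 2.5632): F = (-1.605689, 4.003347), so ‖F‖₂ = 4.3134.

4.3134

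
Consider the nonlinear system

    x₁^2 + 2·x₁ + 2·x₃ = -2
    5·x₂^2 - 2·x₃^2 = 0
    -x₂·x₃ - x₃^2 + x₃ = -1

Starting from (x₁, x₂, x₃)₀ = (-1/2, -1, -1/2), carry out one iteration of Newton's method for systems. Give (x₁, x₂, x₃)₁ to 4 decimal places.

At (-1/2, -1, -1/2): F = (0.2500, 4.5000, -0.2500).
Jacobian J = [[2·x₁ + 2, 0, 2], [0, 10·x₂, -4·x₃], [0, -x₃, -x₂ - 2·x₃ + 1]].
At the point, J = [[1.0000, 0.0000, 2.0000], [0.0000, -10.0000, 2.0000], [0.0000, 0.5000, 3.0000]] (det J = -31.0000).
Solving J·Δ = −F gives Δ = (-0.2661, 0.4516, 0.0081).
Then the next iterate is (x₁, x₂, x₃)₁ = (-0.7661, -0.5484, -0.4919).

(-0.7661, -0.5484, -0.4919)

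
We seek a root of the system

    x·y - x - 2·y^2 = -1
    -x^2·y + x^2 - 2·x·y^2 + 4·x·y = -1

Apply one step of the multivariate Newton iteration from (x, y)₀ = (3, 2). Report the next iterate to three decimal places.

At (3, 2): F = (-4.000, -8.000).
Jacobian J = [[y - 1, x - 4·y], [-2·x·y + 2·x - 2·y^2 + 4·y, -x^2 - 4·x·y + 4·x]].
At the point, J = [[1.000, -5.000], [-6.000, -21.000]] (det J = -51.000).
Solving J·Δ = −F gives Δ = (0.863, -0.627).
Then the next iterate is (x, y)₁ = (3.863, 1.373).

(3.863, 1.373)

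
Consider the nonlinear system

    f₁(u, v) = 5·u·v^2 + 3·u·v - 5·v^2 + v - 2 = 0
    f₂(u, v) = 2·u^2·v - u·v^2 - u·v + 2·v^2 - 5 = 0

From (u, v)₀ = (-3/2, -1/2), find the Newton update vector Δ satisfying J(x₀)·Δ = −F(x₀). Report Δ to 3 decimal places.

(1.864, 0.427)

At (-3/2, -1/2): F = (-3.375, -7.125).
Jacobian J = [[5·v^2 + 3·v, 10·u·v + 3·u - 10·v + 1], [4·u·v - v^2 - v, 2·u^2 - 2·u·v - u + 4·v]].
At the point, J = [[-0.250, 9.000], [3.250, 2.500]] (det J = -29.875).
Solving J·Δ = −F gives Δ = (1.864, 0.427).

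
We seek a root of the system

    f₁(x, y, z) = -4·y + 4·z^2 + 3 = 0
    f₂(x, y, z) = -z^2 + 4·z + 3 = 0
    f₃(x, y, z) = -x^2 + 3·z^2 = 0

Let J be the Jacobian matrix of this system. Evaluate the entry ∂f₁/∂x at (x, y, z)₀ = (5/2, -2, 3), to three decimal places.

0.000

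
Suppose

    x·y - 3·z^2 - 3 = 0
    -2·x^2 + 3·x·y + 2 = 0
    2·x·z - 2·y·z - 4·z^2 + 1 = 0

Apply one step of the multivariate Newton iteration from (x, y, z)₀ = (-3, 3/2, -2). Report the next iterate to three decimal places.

At (-3, 3/2, -2): F = (-19.500, -29.500, 3.000).
Jacobian J = [[y, x, -6·z], [-4·x + 3·y, 3·x, 0], [2·z, -2·z, 2·x - 2·y - 8·z]].
At the point, J = [[1.500, -3.000, 12.000], [16.500, -9.000, 0.000], [-4.000, 4.000, 7.000]] (det J = 612.000).
Solving J·Δ = −F gives Δ = (0.789, -1.831, 1.069).
Then the next iterate is (x, y, z)₁ = (-2.211, -0.331, -0.931).

(-2.211, -0.331, -0.931)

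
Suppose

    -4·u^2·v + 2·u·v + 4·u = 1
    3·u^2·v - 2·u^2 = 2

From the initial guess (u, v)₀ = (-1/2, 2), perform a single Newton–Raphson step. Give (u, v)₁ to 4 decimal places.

At (-1/2, 2): F = (-7.0000, -1.0000).
Jacobian J = [[-8·u·v + 2·v + 4, -4·u^2 + 2·u], [6·u·v - 4·u, 3·u^2]].
At the point, J = [[16.0000, -2.0000], [-4.0000, 0.7500]] (det J = 4.0000).
Solving J·Δ = −F gives Δ = (1.8125, 11.0000).
Then the next iterate is (u, v)₁ = (1.3125, 13.0000).

(1.3125, 13.0000)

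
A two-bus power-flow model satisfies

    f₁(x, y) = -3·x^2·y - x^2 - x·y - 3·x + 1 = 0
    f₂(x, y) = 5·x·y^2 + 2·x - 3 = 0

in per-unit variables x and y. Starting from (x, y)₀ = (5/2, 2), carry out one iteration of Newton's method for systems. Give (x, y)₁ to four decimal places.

(1.4184, 1.4359)

At (5/2, 2): F = (-55.2500, 52.0000).
Jacobian J = [[-6·x·y - 2·x - y - 3, -3·x^2 - x], [5·y^2 + 2, 10·x·y]].
At the point, J = [[-40.0000, -21.2500], [22.0000, 50.0000]] (det J = -1532.5000).
Solving J·Δ = −F gives Δ = (-1.0816, -0.5641).
Then the next iterate is (x, y)₁ = (1.4184, 1.4359).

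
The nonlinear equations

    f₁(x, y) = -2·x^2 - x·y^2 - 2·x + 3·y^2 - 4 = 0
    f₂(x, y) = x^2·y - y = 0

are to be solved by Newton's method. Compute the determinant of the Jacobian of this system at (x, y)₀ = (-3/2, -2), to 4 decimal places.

J = [[-4·x - y^2 - 2, -2·x·y + 6·y], [2·x·y, x^2 - 1]].
At the point, J = [[0.0000, -18.0000], [6.0000, 1.2500]].
det J = 108.0000.

108.0000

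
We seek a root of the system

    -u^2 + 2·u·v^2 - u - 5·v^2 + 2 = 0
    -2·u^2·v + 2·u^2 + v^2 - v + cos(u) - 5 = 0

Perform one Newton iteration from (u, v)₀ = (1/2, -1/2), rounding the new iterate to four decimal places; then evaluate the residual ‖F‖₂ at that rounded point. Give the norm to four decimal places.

5.1231

At (1/2, -1/2): F = (0.2500, -2.622417).
Jacobian J = [[-2·u + 2·v^2 - 1, 4·u·v - 10·v], [-4·u·v + 4·u - sin(u), -2·u^2 + 2·v - 1]].
At the point, J = [[-1.5000, 4.0000], [2.520574, -2.5000]] (det J = -6.332298).
Solving J·Δ = −F gives Δ = (1.5578, 0.5217).
Then the next iterate is (u, v)₁ = (2.0578, 0.0217).
Re-evaluating at (2.0578, 0.0217): F = (-4.292757, 2.796093), so ‖F‖₂ = 5.1231.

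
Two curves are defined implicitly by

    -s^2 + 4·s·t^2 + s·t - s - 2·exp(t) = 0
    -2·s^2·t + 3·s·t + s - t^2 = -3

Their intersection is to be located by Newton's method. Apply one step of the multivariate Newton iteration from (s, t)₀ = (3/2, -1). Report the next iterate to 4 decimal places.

(0.5836, -0.9172)

At (3/2, -1): F = (0.014241, 3.5000).
Jacobian J = [[-2·s + 4·t^2 + t - 1, 8·s·t + s - 2·exp(t)], [-4·s·t + 3·t + 1, -2·s^2 + 3·s - 2·t]].
At the point, J = [[-1.0000, -11.235759], [4.0000, 2.0000]] (det J = 42.943036).
Solving J·Δ = −F gives Δ = (-0.9164, 0.0828).
Then the next iterate is (s, t)₁ = (0.5836, -0.9172).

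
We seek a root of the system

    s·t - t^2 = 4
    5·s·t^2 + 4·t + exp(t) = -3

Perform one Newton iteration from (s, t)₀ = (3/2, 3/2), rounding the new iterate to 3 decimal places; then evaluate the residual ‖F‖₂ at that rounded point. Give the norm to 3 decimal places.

At (3/2, 3/2): F = (-4.000, 30.35669).
Jacobian J = [[t, s - 2·t], [5·t^2, 10·s·t + exp(t) + 4]].
At the point, J = [[1.500, -1.500], [11.250, 30.98169]] (det J = 63.34753).
Solving J·Δ = −F gives Δ = (1.237, -1.429).
Then the next iterate is (s, t)₁ = (2.737, 0.071).
Re-evaluating at (2.737, 0.071): F = (-3.81071, 4.42657), so ‖F‖₂ = 5.841.

5.841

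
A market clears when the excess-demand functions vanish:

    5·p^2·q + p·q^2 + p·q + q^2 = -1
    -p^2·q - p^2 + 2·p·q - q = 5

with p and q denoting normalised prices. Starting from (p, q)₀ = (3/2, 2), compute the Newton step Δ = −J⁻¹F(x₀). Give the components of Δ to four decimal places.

(-1.5961, 0.9212)

At (3/2, 2): F = (36.5000, -7.7500).
Jacobian J = [[10·p·q + q^2 + q, 5·p^2 + 2·p·q + p + 2·q], [-2·p·q - 2·p + 2·q, -p^2 + 2·p - 1]].
At the point, J = [[36.0000, 22.7500], [-5.0000, -0.2500]] (det J = 104.7500).
Solving J·Δ = −F gives Δ = (-1.5961, 0.9212).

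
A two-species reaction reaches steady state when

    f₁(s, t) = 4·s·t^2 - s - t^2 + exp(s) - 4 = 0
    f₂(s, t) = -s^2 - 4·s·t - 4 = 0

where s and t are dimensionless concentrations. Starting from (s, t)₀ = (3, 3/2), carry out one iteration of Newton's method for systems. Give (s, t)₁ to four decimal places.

At (3, 3/2): F = (37.835537, -31.0000).
Jacobian J = [[4·t^2 + exp(s) - 1, 8·s·t - 2·t], [-2·s - 4·t, -4·s]].
At the point, J = [[28.085537, 33.0000], [-12.0000, -12.0000]] (det J = 58.973557).
Solving J·Δ = −F gives Δ = (-9.6479, 7.0646).
Then the next iterate is (s, t)₁ = (-6.6479, 8.5646).

(-6.6479, 8.5646)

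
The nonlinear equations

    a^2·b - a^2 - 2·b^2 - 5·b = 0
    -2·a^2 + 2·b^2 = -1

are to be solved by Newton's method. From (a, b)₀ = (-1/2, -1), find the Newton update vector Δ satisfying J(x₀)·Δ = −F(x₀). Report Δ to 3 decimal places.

(-1.250, 0.000)

At (-1/2, -1): F = (2.500, 2.500).
Jacobian J = [[2·a·b - 2·a, a^2 - 4·b - 5], [-4·a, 4·b]].
At the point, J = [[2.000, -0.750], [2.000, -4.000]] (det J = -6.500).
Solving J·Δ = −F gives Δ = (-1.250, 0.000).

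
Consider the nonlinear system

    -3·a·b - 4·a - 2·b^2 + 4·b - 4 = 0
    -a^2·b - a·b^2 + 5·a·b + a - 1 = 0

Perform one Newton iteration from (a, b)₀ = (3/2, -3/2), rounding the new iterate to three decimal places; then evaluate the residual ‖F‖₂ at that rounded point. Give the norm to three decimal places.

28.393

At (3/2, -3/2): F = (-13.750, -10.750).
Jacobian J = [[-3·b - 4, -3·a - 4·b + 4], [-2·a·b - b^2 + 5·b + 1, -a^2 - 2·a·b + 5·a]].
At the point, J = [[0.500, 5.500], [-4.250, 9.750]] (det J = 28.250).
Solving J·Δ = −F gives Δ = (2.653, 2.259).
Then the next iterate is (a, b)₁ = (4.153, 0.759).
Re-evaluating at (4.153, 0.759): F = (-28.18454, 3.43039), so ‖F‖₂ = 28.393.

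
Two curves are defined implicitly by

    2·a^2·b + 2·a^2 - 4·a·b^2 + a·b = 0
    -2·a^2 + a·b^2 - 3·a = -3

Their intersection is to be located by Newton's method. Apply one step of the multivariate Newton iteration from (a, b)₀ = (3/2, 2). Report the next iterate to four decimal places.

At (3/2, 2): F = (-7.5000, 0.0000).
Jacobian J = [[4·a·b + 4·a - 4·b^2 + b, 2·a^2 - 8·a·b + a], [-4·a + b^2 - 3, 2·a·b]].
At the point, J = [[4.0000, -18.0000], [-5.0000, 6.0000]] (det J = -66.0000).
Solving J·Δ = −F gives Δ = (-0.6818, -0.5682).
Then the next iterate is (a, b)₁ = (0.8182, 1.4318).

(0.8182, 1.4318)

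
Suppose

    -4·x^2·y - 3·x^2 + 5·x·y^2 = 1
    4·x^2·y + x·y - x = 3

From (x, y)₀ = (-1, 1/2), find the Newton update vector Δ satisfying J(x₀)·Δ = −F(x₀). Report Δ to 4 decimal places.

At (-1, 1/2): F = (-7.2500, -0.5000).
Jacobian J = [[-8·x·y - 6·x + 5·y^2, -4·x^2 + 10·x·y], [8·x·y + y - 1, 4·x^2 + x]].
At the point, J = [[11.2500, -9.0000], [-4.5000, 3.0000]] (det J = -6.7500).
Solving J·Δ = −F gives Δ = (-3.8889, -5.6667).

(-3.8889, -5.6667)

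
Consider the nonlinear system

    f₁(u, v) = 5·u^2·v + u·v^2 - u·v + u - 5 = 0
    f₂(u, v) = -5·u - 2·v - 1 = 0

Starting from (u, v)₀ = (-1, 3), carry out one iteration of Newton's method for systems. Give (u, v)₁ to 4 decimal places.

(-0.8696, 1.6739)

At (-1, 3): F = (3.0000, -2.0000).
Jacobian J = [[10·u·v + v^2 - v + 1, 5·u^2 + 2·u·v - u], [-5, -2]].
At the point, J = [[-23.0000, 0.0000], [-5.0000, -2.0000]] (det J = 46.0000).
Solving J·Δ = −F gives Δ = (0.1304, -1.3261).
Then the next iterate is (u, v)₁ = (-0.8696, 1.6739).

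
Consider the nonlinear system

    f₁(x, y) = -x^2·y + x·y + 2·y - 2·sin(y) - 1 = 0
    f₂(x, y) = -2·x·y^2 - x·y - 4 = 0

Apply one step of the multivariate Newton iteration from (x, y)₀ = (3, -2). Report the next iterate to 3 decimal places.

(2.395, -1.125)

At (3, -2): F = (8.81859, -22.000).
Jacobian J = [[-2·x·y + y, -x^2 + x - 2·cos(y) + 2], [-2·y^2 - y, -4·x·y - x]].
At the point, J = [[10.000, -3.16771], [-6.000, 21.000]] (det J = 190.99376).
Solving J·Δ = −F gives Δ = (-0.605, 0.875).
Then the next iterate is (x, y)₁ = (2.395, -1.125).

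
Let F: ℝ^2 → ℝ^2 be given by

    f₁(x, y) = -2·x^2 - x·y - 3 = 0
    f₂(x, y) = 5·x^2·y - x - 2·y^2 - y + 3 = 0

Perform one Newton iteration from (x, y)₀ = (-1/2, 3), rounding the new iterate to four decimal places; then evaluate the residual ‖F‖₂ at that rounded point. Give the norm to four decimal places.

At (-1/2, 3): F = (-2.0000, -13.7500).
Jacobian J = [[-4·x - y, -x], [10·x·y - 1, 5·x^2 - 4·y - 1]].
At the point, J = [[-1.0000, 0.5000], [-16.0000, -11.7500]] (det J = 19.7500).
Solving J·Δ = −F gives Δ = (-1.5380, 0.9241).
Then the next iterate is (x, y)₁ = (-2.0380, 3.9241).
Re-evaluating at (-2.0380, 3.9241): F = (-3.309572, 51.809426), so ‖F‖₂ = 51.9150.

51.9150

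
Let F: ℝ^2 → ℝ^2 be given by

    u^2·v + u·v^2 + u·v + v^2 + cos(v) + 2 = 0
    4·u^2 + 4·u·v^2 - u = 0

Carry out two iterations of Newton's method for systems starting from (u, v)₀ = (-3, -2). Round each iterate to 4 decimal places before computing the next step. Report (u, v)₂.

At (-3, -2): F = (-18.416147, -9.0000).
Jacobian J = [[2·u·v + v^2 + v, u^2 + 2·u·v + u + 2·v - sin(v)], [8·u + 4·v^2 - 1, 8·u·v]].
At the point, J = [[14.0000, 14.909297], [-9.0000, 48.0000]] (det J = 806.183677).
Solving J·Δ = −F gives Δ = (0.9301, 0.3619).
Then the next iterate is (u, v)₁ = (-2.0699, -1.6381).
Round to (-2.0699, -1.6381) and repeat: F = (-4.565906, -3.009400), J = [[7.826678, 6.717528], [-6.825714, 27.125626]].
Δ = (0.4015, 0.2120), so (u, v)₂ = (-1.6684, -1.4261).

(-1.6684, -1.4261)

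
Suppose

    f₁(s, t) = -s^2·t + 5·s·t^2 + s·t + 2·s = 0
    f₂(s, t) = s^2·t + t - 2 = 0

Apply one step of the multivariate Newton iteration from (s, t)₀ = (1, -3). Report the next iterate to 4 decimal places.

(-0.8250, -4.4750)

At (1, -3): F = (47.0000, -8.0000).
Jacobian J = [[-2·s·t + 5·t^2 + t + 2, -s^2 + 10·s·t + s], [2·s·t, s^2 + 1]].
At the point, J = [[50.0000, -30.0000], [-6.0000, 2.0000]] (det J = -80.0000).
Solving J·Δ = −F gives Δ = (-1.8250, -1.4750).
Then the next iterate is (s, t)₁ = (-0.8250, -4.4750).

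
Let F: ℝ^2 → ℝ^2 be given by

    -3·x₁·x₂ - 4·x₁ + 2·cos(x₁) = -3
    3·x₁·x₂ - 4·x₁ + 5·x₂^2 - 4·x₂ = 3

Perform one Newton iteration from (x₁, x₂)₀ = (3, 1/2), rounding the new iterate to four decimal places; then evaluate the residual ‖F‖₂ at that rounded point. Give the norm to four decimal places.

At (3, 1/2): F = (-15.479985, -11.2500).
Jacobian J = [[-3·x₂ - 2·sin(x₁) - 4, -3·x₁], [3·x₂ - 4, 3·x₁ + 10·x₂ - 4]].
At the point, J = [[-5.782240, -9.0000], [-2.5000, 10.0000]] (det J = -80.322400).
Solving J·Δ = −F gives Δ = (-3.1878, 0.3281).
Then the next iterate is (x₁, x₂)₁ = (-0.1878, 0.8281).
Re-evaluating at (-0.1878, 0.8281): F = (6.182586, -2.599003), so ‖F‖₂ = 6.7067.

6.7067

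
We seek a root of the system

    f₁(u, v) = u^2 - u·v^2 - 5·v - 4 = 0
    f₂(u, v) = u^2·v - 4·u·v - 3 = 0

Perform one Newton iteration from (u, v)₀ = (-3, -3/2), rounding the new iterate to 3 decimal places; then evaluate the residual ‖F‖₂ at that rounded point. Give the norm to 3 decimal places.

10.267

At (-3, -3/2): F = (19.250, -34.500).
Jacobian J = [[2·u - v^2, -2·u·v - 5], [2·u·v - 4·v, u^2 - 4·u]].
At the point, J = [[-8.250, -14.000], [15.000, 21.000]] (det J = 36.750).
Solving J·Δ = −F gives Δ = (2.143, 0.112).
Then the next iterate is (u, v)₁ = (-0.857, -1.388).
Re-evaluating at (-0.857, -1.388): F = (5.32550, -8.77748), so ‖F‖₂ = 10.267.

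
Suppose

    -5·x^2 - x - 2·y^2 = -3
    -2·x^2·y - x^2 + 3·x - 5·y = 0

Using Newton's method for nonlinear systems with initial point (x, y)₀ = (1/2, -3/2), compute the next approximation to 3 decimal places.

(13.542, 12.083)

At (1/2, -3/2): F = (-3.250, 9.500).
Jacobian J = [[-10·x - 1, -4·y], [-4·x·y - 2·x + 3, -2·x^2 - 5]].
At the point, J = [[-6.000, 6.000], [5.000, -5.500]] (det J = 3.000).
Solving J·Δ = −F gives Δ = (13.042, 13.583).
Then the next iterate is (x, y)₁ = (13.542, 12.083).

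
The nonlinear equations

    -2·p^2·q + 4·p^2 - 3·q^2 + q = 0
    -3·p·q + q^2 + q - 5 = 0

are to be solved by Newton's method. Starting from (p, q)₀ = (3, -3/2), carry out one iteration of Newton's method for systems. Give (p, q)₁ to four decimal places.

At (3, -3/2): F = (54.7500, 9.2500).
Jacobian J = [[-4·p·q + 8·p, -2·p^2 - 6·q + 1], [-3·q, -3·p + 2·q + 1]].
At the point, J = [[42.0000, -8.0000], [4.5000, -11.0000]] (det J = -426.0000).
Solving J·Δ = −F gives Δ = (-1.2400, 0.3336).
Then the next iterate is (p, q)₁ = (1.7600, -1.1664).

(1.7600, -1.1664)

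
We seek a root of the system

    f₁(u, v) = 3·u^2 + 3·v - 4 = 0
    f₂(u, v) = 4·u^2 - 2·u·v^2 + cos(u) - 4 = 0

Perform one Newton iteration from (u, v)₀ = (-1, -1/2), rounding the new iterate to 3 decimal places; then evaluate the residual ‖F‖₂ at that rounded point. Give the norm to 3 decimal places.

At (-1, -1/2): F = (-2.500, 1.04030).
Jacobian J = [[6·u, 3], [8·u - 2·v^2 - sin(u), -4·u·v]].
At the point, J = [[-6.000, 3.000], [-7.65853, -2.000]] (det J = 34.97559).
Solving J·Δ = −F gives Δ = (-0.054, 0.726).
Then the next iterate is (u, v)₁ = (-1.054, 0.226).
Re-evaluating at (-1.054, 0.226): F = (0.01075, 1.04543), so ‖F‖₂ = 1.045.

1.045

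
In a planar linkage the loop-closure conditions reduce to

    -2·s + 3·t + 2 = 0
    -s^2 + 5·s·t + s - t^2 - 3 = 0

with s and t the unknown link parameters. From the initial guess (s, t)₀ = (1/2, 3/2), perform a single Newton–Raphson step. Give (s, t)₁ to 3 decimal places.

At (1/2, 3/2): F = (5.500, -1.250).
Jacobian J = [[-2, 3], [-2·s + 5·t + 1, 5·s - 2·t]].
At the point, J = [[-2.000, 3.000], [7.500, -0.500]] (det J = -21.500).
Solving J·Δ = −F gives Δ = (0.047, -1.802).
Then the next iterate is (s, t)₁ = (0.547, -0.302).

(0.547, -0.302)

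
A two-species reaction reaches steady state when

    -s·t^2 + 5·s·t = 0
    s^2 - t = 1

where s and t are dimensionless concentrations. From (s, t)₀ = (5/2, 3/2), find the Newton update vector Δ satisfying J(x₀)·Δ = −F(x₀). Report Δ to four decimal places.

(-1.0537, -1.5186)

At (5/2, 3/2): F = (13.1250, 3.7500).
Jacobian J = [[-t^2 + 5·t, -2·s·t + 5·s], [2·s, -1]].
At the point, J = [[5.2500, 5.0000], [5.0000, -1.0000]] (det J = -30.2500).
Solving J·Δ = −F gives Δ = (-1.0537, -1.5186).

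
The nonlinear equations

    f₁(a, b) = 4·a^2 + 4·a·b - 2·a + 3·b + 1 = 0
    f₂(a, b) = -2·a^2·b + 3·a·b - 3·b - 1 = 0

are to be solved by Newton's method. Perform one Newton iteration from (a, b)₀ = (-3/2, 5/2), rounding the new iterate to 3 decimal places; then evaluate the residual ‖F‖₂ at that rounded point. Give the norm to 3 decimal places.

12.141

At (-3/2, 5/2): F = (5.500, -31.000).
Jacobian J = [[8·a + 4·b - 2, 4·a + 3], [-4·a·b + 3·b, -2·a^2 + 3·a - 3]].
At the point, J = [[-4.000, -3.000], [22.500, -12.000]] (det J = 115.500).
Solving J·Δ = −F gives Δ = (1.377, -0.002).
Then the next iterate is (a, b)₁ = (-0.123, 2.498).
Re-evaluating at (-0.123, 2.498): F = (7.57150, -9.49135), so ‖F‖₂ = 12.141.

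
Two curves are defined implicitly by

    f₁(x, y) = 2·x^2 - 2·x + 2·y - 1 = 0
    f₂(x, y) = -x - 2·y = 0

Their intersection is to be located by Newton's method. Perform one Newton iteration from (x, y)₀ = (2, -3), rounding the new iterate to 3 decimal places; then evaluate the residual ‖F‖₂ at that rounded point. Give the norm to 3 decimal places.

At (2, -3): F = (-3.000, 4.000).
Jacobian J = [[4·x - 2, 2], [-1, -2]].
At the point, J = [[6.000, 2.000], [-1.000, -2.000]] (det J = -10.000).
Solving J·Δ = −F gives Δ = (-0.200, 2.100).
Then the next iterate is (x, y)₁ = (1.800, -0.900).
Re-evaluating at (1.800, -0.900): F = (0.080, 0.000), so ‖F‖₂ = 0.080.

0.080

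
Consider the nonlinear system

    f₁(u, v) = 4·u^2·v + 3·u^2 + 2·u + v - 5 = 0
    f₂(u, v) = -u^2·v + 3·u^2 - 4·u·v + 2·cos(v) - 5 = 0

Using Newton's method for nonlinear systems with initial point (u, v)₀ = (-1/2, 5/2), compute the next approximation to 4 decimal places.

(-0.6888, 1.5866)

At (-1/2, 5/2): F = (-0.2500, -1.477287).
Jacobian J = [[8·u·v + 6·u + 2, 4·u^2 + 1], [-2·u·v + 6·u - 4·v, -u^2 - 4·u - 2·sin(v)]].
At the point, J = [[-11.0000, 2.0000], [-10.5000, 0.553056]] (det J = 14.916387).
Solving J·Δ = −F gives Δ = (-0.1888, -0.9134).
Then the next iterate is (u, v)₁ = (-0.6888, 1.5866).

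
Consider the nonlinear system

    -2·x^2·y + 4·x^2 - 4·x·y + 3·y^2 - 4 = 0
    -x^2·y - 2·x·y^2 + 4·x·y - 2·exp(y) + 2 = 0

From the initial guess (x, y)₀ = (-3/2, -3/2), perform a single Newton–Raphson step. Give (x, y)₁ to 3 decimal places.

(-1.415, -0.404)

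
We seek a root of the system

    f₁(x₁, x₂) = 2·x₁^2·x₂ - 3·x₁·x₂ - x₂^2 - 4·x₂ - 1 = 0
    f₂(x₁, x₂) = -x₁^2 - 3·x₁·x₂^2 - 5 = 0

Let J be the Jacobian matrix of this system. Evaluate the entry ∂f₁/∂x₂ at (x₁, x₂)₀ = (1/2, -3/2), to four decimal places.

-2.0000

∂f₁/∂x₂ = 2·x₁^2 - 3·x₁ - 2·x₂ - 4.
At (1/2, -3/2) this is -2.0000.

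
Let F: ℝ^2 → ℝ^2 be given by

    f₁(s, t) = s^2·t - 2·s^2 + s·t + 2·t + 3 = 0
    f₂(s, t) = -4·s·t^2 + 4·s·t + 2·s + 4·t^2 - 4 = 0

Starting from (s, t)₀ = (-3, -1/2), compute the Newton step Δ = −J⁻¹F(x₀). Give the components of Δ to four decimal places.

At (-3, -1/2): F = (-19.0000, 0.0000).
Jacobian J = [[2·s·t - 4·s + t, s^2 + s + 2], [-4·t^2 + 4·t + 2, -8·s·t + 4·s + 8·t]].
At the point, J = [[14.5000, 8.0000], [-1.0000, -28.0000]] (det J = -398.0000).
Solving J·Δ = −F gives Δ = (1.3367, -0.0477).

(1.3367, -0.0477)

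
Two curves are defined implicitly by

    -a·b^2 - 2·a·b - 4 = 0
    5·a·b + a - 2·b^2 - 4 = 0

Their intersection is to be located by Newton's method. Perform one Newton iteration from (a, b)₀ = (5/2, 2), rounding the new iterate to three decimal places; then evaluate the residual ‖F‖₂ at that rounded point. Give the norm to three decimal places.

8.592

At (5/2, 2): F = (-24.000, 15.500).
Jacobian J = [[-b^2 - 2·b, -2·a·b - 2·a], [5·b + 1, 5·a - 4·b]].
At the point, J = [[-8.000, -15.000], [11.000, 4.500]] (det J = 129.000).
Solving J·Δ = −F gives Δ = (-0.965, -1.085).
Then the next iterate is (a, b)₁ = (1.535, 0.915).
Re-evaluating at (1.535, 0.915): F = (-8.09419, 2.88317), so ‖F‖₂ = 8.592.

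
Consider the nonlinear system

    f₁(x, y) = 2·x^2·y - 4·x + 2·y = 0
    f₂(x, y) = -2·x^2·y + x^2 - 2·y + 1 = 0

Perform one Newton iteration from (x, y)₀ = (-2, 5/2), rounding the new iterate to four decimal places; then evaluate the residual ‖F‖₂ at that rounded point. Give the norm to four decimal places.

10.4239

At (-2, 5/2): F = (33.0000, -20.0000).
Jacobian J = [[4·x·y - 4, 2·x^2 + 2], [-4·x·y + 2·x, -2·x^2 - 2]].
At the point, J = [[-24.0000, 10.0000], [16.0000, -10.0000]] (det J = 80.0000).
Solving J·Δ = −F gives Δ = (1.6250, 0.6000).
Then the next iterate is (x, y)₁ = (-0.3750, 3.1000).
Re-evaluating at (-0.3750, 3.1000): F = (8.571875, -5.931250), so ‖F‖₂ = 10.4239.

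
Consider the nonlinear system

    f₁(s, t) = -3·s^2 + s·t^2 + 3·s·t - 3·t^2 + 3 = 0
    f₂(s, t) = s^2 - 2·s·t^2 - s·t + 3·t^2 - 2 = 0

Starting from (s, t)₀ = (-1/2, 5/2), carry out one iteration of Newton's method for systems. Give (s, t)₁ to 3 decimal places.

At (-1/2, 5/2): F = (-23.375, 24.500).
Jacobian J = [[-6·s + t^2 + 3·t, 2·s·t + 3·s - 6·t], [2·s - 2·t^2 - t, -4·s·t - s + 6·t]].
At the point, J = [[16.750, -19.000], [-16.000, 20.500]] (det J = 39.375).
Solving J·Δ = −F gives Δ = (0.348, -0.924).
Then the next iterate is (s, t)₁ = (-0.152, 1.576).

(-0.152, 1.576)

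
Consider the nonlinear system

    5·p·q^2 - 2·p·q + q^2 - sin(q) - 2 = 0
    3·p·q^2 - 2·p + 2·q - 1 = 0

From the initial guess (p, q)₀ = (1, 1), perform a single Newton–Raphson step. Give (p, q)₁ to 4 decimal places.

(1.6638, 0.6670)

At (1, 1): F = (1.158529, 2.0000).
Jacobian J = [[5·q^2 - 2·q, 10·p·q - 2·p + 2·q - cos(q)], [3·q^2 - 2, 6·p·q + 2]].
At the point, J = [[3.0000, 9.459698], [1.0000, 8.0000]] (det J = 14.540302).
Solving J·Δ = −F gives Δ = (0.6638, -0.3330).
Then the next iterate is (p, q)₁ = (1.6638, 0.6670).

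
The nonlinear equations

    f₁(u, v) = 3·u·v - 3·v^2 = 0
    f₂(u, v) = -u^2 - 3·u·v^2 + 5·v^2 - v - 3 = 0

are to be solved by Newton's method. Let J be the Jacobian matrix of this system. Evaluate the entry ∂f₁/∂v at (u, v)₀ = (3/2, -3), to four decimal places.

22.5000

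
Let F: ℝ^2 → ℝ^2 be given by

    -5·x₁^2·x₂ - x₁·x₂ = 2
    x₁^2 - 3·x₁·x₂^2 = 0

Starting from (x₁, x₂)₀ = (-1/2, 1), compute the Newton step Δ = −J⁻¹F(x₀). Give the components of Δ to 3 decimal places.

(0.771, 0.444)

At (-1/2, 1): F = (-2.750, 1.750).
Jacobian J = [[-10·x₁·x₂ - x₂, -5·x₁^2 - x₁], [2·x₁ - 3·x₂^2, -6·x₁·x₂]].
At the point, J = [[4.000, -0.750], [-4.000, 3.000]] (det J = 9.000).
Solving J·Δ = −F gives Δ = (0.771, 0.444).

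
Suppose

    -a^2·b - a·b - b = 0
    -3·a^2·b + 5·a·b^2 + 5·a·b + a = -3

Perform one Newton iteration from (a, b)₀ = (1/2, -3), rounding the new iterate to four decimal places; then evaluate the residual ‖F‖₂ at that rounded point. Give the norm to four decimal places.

1658.1291

At (1/2, -3): F = (5.2500, 20.7500).
Jacobian J = [[-2·a·b - b, -a^2 - a - 1], [-6·a·b + 5·b^2 + 5·b + 1, -3·a^2 + 10·a·b + 5·a]].
At the point, J = [[6.0000, -1.7500], [40.0000, -13.2500]] (det J = -9.5000).
Solving J·Δ = −F gives Δ = (-3.5000, -9.0000).
Then the next iterate is (a, b)₁ = (-3.0000, -12.0000).
Re-evaluating at (-3.0000, -12.0000): F = (84.0000, -1656.0000), so ‖F‖₂ = 1658.1291.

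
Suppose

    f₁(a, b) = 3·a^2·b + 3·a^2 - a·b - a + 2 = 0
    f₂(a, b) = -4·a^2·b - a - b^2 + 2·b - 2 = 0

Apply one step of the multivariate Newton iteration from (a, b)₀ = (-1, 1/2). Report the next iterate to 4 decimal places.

At (-1, 1/2): F = (8.0000, -2.2500).
Jacobian J = [[6·a·b + 6·a - b - 1, 3·a^2 - a], [-8·a·b - 1, -4·a^2 - 2·b + 2]].
At the point, J = [[-10.5000, 4.0000], [3.0000, -3.0000]] (det J = 19.5000).
Solving J·Δ = −F gives Δ = (0.7692, 0.0192).
Then the next iterate is (a, b)₁ = (-0.2308, 0.5192).

(-0.2308, 0.5192)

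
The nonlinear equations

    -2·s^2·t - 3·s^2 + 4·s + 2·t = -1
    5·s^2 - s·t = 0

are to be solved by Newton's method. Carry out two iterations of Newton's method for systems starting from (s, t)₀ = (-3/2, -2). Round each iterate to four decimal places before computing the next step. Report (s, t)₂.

At (-3/2, -2): F = (-6.7500, 8.2500).
Jacobian J = [[-4·s·t - 6·s + 4, -2·s^2 + 2], [10·s - t, -s]].
At the point, J = [[1.0000, -2.5000], [-13.0000, 1.5000]] (det J = -31.0000).
Solving J·Δ = −F gives Δ = (0.3387, -2.5645).
Then the next iterate is (s, t)₁ = (-1.1613, -4.5645).
Round to (-1.1613, -4.5645) and repeat: F = (-4.508522, 1.442335), J = [[-10.235215, -0.697235], [-7.0485, 1.1613]].
Δ = (-0.2518, -2.7702), so (s, t)₂ = (-1.4131, -7.3347).

(-1.4131, -7.3347)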